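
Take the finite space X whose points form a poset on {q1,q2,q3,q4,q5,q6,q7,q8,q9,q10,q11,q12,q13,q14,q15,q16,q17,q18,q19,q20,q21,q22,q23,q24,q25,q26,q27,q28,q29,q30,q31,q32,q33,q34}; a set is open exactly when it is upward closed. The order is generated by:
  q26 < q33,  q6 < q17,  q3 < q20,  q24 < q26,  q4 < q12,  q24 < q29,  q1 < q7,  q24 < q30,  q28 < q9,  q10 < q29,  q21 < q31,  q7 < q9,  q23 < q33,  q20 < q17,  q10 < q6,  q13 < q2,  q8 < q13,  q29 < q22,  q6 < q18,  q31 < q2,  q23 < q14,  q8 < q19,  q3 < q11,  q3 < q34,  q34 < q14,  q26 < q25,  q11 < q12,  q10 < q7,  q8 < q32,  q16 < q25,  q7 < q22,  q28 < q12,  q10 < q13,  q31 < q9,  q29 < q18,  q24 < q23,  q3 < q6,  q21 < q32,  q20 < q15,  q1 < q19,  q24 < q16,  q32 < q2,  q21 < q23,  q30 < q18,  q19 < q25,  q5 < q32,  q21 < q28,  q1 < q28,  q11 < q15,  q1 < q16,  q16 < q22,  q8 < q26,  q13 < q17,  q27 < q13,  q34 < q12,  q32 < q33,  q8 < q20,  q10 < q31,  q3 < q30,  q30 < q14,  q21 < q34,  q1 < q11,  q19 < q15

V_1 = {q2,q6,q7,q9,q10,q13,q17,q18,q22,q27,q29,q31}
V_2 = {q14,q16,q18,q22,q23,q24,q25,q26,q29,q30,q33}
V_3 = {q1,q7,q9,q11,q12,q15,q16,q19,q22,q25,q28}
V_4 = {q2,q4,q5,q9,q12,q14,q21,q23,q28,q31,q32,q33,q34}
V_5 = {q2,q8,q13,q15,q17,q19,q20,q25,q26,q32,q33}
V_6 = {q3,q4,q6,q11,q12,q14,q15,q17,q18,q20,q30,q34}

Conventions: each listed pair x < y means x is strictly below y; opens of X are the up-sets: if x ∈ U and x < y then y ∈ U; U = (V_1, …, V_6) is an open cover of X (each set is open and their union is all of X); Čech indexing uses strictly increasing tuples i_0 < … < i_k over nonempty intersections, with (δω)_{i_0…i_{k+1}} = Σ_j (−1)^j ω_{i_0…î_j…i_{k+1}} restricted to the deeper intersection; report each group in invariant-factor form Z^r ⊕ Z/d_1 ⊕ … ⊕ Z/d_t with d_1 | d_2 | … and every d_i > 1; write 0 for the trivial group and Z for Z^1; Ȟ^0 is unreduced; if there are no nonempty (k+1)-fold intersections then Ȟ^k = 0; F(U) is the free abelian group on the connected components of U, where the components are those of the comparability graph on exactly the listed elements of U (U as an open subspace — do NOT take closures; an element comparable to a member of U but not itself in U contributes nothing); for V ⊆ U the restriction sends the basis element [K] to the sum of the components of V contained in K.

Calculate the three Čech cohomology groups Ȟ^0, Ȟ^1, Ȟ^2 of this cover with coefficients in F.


intersection data:
  V12={q18,q22,q29} V13={q7,q9,q22} V14={q2,q9,q31} V15={q2,q13,q17} V16={q6,q17,q18} V23={q16,q22,q25} V24={q14,q23,q33} V25={q25,q26,q33} V26={q14,q18,q30} V34={q9,q12,q28} V35={q15,q19,q25} V36={q11,q12,q15} V45={q2,q32,q33} V46={q4,q12,q14,q34} V56={q15,q17,q20}
  V123={q22} V126={q18} V134={q9} V145={q2} V156={q17} V235={q25} V245={q33} V246={q14} V346={q12} V356={q15}
components per intersection:
  V1: {q2,q6,q7,q9,q10,q13,q17,q18,q22,q27,q29,q31}
  V2: {q14,q16,q18,q22,q23,q24,q25,q26,q29,q30,q33}
  V3: {q1,q7,q9,q11,q12,q15,q16,q19,q22,q25,q28}
  V4: {q2,q4,q5,q9,q12,q14,q21,q23,q28,q31,q32,q33,q34}
  V5: {q2,q8,q13,q15,q17,q19,q20,q25,q26,q32,q33}
  V6: {q3,q4,q6,q11,q12,q14,q15,q17,q18,q20,q30,q34}
  V12: {q18,q22,q29}
  V13: {q7,q9,q22}
  V14: {q2,q9,q31}
  V15: {q2,q13,q17}
  V16: {q6,q17,q18}
  V23: {q16,q22,q25}
  V24: {q14,q23,q33}
  V25: {q25,q26,q33}
  V26: {q14,q18,q30}
  V34: {q9,q12,q28}
  V35: {q15,q19,q25}
  V36: {q11,q12,q15}
  V45: {q2,q32,q33}
  V46: {q4,q12,q14,q34}
  V56: {q15,q17,q20}
  V123: {q22}
  V126: {q18}
  V134: {q9}
  V145: {q2}
  V156: {q17}
  V235: {q25}
  V245: {q33}
  V246: {q14}
  V346: {q12}
  V356: {q15}
C dims 6,15,10; δ0: rk 5, SNF 1^5; δ1: rk 10, SNF 1^9·2
Ȟ^0 = (6 − 5) − 0 = 1, so Ȟ^0 ≅ Z
Ȟ^1 = (15 − 10) − 5 = 0, so Ȟ^1 ≅ 0
Ȟ^2 = (10 − 0) − 10 = 0 plus torsion [2], so Ȟ^2 ≅ Z/2

Ȟ^0 ≅ Z, Ȟ^1 ≅ 0 and Ȟ^2 ≅ Z/2


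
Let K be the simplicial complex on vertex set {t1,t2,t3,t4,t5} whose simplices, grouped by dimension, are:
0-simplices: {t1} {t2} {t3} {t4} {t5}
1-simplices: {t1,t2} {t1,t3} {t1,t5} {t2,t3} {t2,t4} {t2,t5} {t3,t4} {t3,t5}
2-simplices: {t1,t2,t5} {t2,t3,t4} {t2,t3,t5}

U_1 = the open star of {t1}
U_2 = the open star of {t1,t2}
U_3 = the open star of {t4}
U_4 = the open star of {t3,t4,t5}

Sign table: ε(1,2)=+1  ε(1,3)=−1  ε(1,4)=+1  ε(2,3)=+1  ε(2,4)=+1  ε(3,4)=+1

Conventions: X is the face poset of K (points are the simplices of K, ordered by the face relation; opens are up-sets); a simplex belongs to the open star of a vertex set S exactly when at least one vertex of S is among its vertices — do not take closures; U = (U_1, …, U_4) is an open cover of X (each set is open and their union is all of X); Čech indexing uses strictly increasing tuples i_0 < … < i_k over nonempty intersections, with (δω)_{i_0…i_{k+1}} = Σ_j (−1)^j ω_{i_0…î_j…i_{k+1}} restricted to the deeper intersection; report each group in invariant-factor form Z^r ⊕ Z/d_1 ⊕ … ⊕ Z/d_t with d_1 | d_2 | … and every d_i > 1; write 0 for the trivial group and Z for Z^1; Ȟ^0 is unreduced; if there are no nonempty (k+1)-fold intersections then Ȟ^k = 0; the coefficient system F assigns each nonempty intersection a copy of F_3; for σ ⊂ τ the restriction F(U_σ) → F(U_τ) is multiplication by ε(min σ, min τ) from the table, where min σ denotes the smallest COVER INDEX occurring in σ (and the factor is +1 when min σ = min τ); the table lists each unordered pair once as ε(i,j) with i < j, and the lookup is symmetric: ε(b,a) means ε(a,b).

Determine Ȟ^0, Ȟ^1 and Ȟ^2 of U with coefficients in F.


Ȟ^0(U;F) ≅ Z/3, Ȟ^1(U;F) ≅ 0, Ȟ^2(U;F) ≅ 0

nerve simplices:
  U1={{t1},{t1,t2},{t1,t3},{t1,t5},{t1,t2,t5}} U2={{t1},{t2},{t1,t2},{t1,t3},{t1,t5},{t2,t3},{t2,t4},{t2,t5},{t1,t2,t5},{t2,t3,t4},{t2,t3,t5}} U3={{t4},{t2,t4},{t3,t4},{t2,t3,t4}} U4={{t3},{t4},{t5},{t1,t3},{t1,t5},{t2,t3},{t2,t4},{t2,t5},{t3,t4},{t3,t5},{t1,t2,t5},{t2,t3,t4},{t2,t3,t5}}
  U12={{t1},{t1,t2},{t1,t3},{t1,t5},{t1,t2,t5}} U14={{t1,t3},{t1,t5},{t1,t2,t5}} U23={{t2,t4},{t2,t3,t4}} U24={{t1,t3},{t1,t5},{t2,t3},{t2,t4},{t2,t5},{t1,t2,t5},{t2,t3,t4},{t2,t3,t5}} U34={{t4},{t2,t4},{t3,t4},{t2,t3,t4}}
  U124={{t1,t3},{t1,t5},{t1,t2,t5}} U234={{t2,t4},{t2,t3,t4}}
C dims 4,5,2; δ0: rk_F3 3; δ1: rk_F3 2
degree 0: 4−3−0 = 1 → Ȟ^0 ≅ Z/3
degree 1: 5−2−3 = 0 → Ȟ^1 ≅ 0
degree 2: 2−0−2 = 0 → Ȟ^2 ≅ 0


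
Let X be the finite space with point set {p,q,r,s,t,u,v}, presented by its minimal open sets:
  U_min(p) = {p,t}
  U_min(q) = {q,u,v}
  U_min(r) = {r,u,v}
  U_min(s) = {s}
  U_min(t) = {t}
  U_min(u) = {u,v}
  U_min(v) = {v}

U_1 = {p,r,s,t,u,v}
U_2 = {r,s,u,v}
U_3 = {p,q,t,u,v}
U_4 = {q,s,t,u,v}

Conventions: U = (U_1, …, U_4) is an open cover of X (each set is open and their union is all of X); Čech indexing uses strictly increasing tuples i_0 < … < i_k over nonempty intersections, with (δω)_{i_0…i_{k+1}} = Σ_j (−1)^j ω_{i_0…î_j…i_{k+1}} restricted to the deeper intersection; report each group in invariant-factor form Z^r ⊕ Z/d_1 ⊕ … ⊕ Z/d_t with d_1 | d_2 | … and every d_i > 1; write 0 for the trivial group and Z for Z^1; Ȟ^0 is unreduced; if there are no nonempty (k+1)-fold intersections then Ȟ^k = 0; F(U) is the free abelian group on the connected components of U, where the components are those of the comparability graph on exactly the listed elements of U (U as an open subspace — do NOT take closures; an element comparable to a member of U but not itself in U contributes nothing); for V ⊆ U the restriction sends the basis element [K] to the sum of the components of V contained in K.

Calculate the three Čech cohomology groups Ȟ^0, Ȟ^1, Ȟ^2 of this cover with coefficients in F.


nonempty intersections:
  U12={r,s,u,v} U13={p,t,u,v} U14={s,t,u,v} U23={u,v} U24={s,u,v} U34={q,t,u,v}
  U123={u,v} U124={s,u,v} U134={t,u,v} U234={u,v}
  U1234={u,v}
components per intersection:
  U1: {p,t} {r,u,v} {s}
  U2: {r,u,v} {s}
  U3: {p,t} {q,u,v}
  U4: {q,u,v} {s} {t}
  U12: {r,u,v} {s}
  U13: {p,t} {u,v}
  U14: {s} {t} {u,v}
  U23: {u,v}
  U24: {s} {u,v}
  U34: {q,u,v} {t}
  U123: {u,v}
  U124: {s} {u,v}
  U134: {t} {u,v}
  U234: {u,v}
  U1234: {u,v}
C dims 10,12,6,1; δ0: rk 7, SNF 1^7; δ1: rk 5, SNF 1^5; δ2: rk 1, SNF 1^1
Ȟ^0: (10−7)−0=3 ⇒ Z^3
Ȟ^1: (12−5)−7=0 ⇒ 0
Ȟ^2: (6−1)−5=0 ⇒ 0

Ȟ^0 = Z^3, Ȟ^1 = 0, Ȟ^2 = 0


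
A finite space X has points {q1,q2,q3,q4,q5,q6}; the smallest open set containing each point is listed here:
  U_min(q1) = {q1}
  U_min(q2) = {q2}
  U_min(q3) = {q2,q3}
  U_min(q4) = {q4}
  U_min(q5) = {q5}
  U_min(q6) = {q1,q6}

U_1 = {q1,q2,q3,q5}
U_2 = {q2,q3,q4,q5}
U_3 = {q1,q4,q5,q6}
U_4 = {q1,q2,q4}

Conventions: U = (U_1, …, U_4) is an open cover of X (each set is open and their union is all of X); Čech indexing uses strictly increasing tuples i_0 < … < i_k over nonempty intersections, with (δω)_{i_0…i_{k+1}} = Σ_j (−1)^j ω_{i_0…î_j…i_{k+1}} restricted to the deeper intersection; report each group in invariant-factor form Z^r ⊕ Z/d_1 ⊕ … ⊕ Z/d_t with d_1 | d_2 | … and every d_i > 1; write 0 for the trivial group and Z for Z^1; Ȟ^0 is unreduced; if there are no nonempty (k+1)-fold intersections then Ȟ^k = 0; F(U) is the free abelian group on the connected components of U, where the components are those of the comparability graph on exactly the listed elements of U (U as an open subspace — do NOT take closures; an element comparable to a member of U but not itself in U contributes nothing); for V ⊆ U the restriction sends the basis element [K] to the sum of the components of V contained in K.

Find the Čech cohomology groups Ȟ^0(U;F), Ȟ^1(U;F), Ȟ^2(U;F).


Ȟ^0 = Z^4, Ȟ^1 = 0, Ȟ^2 = 0

nonempty intersections:
  U12={q2,q3,q5} U13={q1,q5} U14={q1,q2} U23={q4,q5} U24={q2,q4} U34={q1,q4}
  U123={q5} U124={q2} U134={q1} U234={q4}
components per intersection:
  U1: {q1} {q2,q3} {q5}
  U2: {q2,q3} {q4} {q5}
  U3: {q1,q6} {q4} {q5}
  U4: {q1} {q2} {q4}
  U12: {q2,q3} {q5}
  U13: {q1} {q5}
  U14: {q1} {q2}
  U23: {q4} {q5}
  U24: {q2} {q4}
  U34: {q1} {q4}
  U123: {q5}
  U124: {q2}
  U134: {q1}
  U234: {q4}
C dims 12,12,4; δ0: rk 8, SNF 1^8; δ1: rk 4, SNF 1^4
Ȟ^0: (12−8)−0=4 ⇒ Z^4
Ȟ^1: (12−4)−8=0 ⇒ 0
Ȟ^2: (4−0)−4=0 ⇒ 0


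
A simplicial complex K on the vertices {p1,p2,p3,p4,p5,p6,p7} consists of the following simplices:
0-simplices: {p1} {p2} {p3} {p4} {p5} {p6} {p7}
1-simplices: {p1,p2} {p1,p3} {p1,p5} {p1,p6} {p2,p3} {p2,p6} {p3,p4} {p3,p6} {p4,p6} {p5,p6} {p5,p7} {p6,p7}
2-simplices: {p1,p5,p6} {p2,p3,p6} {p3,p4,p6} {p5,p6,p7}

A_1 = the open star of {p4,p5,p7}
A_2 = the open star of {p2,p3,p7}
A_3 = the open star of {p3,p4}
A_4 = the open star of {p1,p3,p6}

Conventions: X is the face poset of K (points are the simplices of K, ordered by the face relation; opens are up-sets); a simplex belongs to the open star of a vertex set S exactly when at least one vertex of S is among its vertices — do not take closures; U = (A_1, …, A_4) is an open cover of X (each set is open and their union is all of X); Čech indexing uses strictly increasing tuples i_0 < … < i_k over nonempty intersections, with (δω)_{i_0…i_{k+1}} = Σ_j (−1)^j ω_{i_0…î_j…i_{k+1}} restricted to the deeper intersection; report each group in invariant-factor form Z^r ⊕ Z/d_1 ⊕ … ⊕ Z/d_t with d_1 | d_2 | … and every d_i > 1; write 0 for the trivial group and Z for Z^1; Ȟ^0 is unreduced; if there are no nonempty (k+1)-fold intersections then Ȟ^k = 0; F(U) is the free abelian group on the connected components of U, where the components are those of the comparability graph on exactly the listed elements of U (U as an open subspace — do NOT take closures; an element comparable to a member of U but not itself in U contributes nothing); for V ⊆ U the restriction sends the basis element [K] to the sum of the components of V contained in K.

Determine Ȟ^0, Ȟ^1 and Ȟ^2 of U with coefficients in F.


cover nerve:
  A1={{p4},{p5},{p7},{p1,p5},{p3,p4},{p4,p6},{p5,p6},{p5,p7},{p6,p7},{p1,p5,p6},{p3,p4,p6},{p5,p6,p7}} A2={{p2},{p3},{p7},{p1,p2},{p1,p3},{p2,p3},{p2,p6},{p3,p4},{p3,p6},{p5,p7},{p6,p7},{p2,p3,p6},{p3,p4,p6},{p5,p6,p7}} A3={{p3},{p4},{p1,p3},{p2,p3},{p3,p4},{p3,p6},{p4,p6},{p2,p3,p6},{p3,p4,p6}} A4={{p1},{p3},{p6},{p1,p2},{p1,p3},{p1,p5},{p1,p6},{p2,p3},{p2,p6},{p3,p4},{p3,p6},{p4,p6},{p5,p6},{p6,p7},{p1,p5,p6},{p2,p3,p6},{p3,p4,p6},{p5,p6,p7}}
  A12={{p7},{p3,p4},{p5,p7},{p6,p7},{p3,p4,p6},{p5,p6,p7}} A13={{p4},{p3,p4},{p4,p6},{p3,p4,p6}} A14={{p1,p5},{p3,p4},{p4,p6},{p5,p6},{p6,p7},{p1,p5,p6},{p3,p4,p6},{p5,p6,p7}} A23={{p3},{p1,p3},{p2,p3},{p3,p4},{p3,p6},{p2,p3,p6},{p3,p4,p6}} A24={{p3},{p1,p2},{p1,p3},{p2,p3},{p2,p6},{p3,p4},{p3,p6},{p6,p7},{p2,p3,p6},{p3,p4,p6},{p5,p6,p7}} A34={{p3},{p1,p3},{p2,p3},{p3,p4},{p3,p6},{p4,p6},{p2,p3,p6},{p3,p4,p6}}
  A123={{p3,p4},{p3,p4,p6}} A124={{p3,p4},{p6,p7},{p3,p4,p6},{p5,p6,p7}} A134={{p3,p4},{p4,p6},{p3,p4,p6}} A234={{p3},{p1,p3},{p2,p3},{p3,p4},{p3,p6},{p2,p3,p6},{p3,p4,p6}}
  A1234={{p3,p4},{p3,p4,p6}}
components per intersection:
  A1: {{p4},{p3,p4},{p4,p6},{p3,p4,p6}} {{p5},{p7},{p1,p5},{p5,p6},{p5,p7},{p6,p7},{p1,p5,p6},{p5,p6,p7}}
  A2: {{p2},{p3},{p1,p2},{p1,p3},{p2,p3},{p2,p6},{p3,p4},{p3,p6},{p2,p3,p6},{p3,p4,p6}} {{p7},{p5,p7},{p6,p7},{p5,p6,p7}}
  A3: {{p3},{p4},{p1,p3},{p2,p3},{p3,p4},{p3,p6},{p4,p6},{p2,p3,p6},{p3,p4,p6}}
  A4: {{p1},{p3},{p6},{p1,p2},{p1,p3},{p1,p5},{p1,p6},{p2,p3},{p2,p6},{p3,p4},{p3,p6},{p4,p6},{p5,p6},{p6,p7},{p1,p5,p6},{p2,p3,p6},{p3,p4,p6},{p5,p6,p7}}
  A12: {{p7},{p5,p7},{p6,p7},{p5,p6,p7}} {{p3,p4},{p3,p4,p6}}
  A13: {{p4},{p3,p4},{p4,p6},{p3,p4,p6}}
  A14: {{p1,p5},{p5,p6},{p6,p7},{p1,p5,p6},{p5,p6,p7}} {{p3,p4},{p4,p6},{p3,p4,p6}}
  A23: {{p3},{p1,p3},{p2,p3},{p3,p4},{p3,p6},{p2,p3,p6},{p3,p4,p6}}
  A24: {{p3},{p1,p3},{p2,p3},{p2,p6},{p3,p4},{p3,p6},{p2,p3,p6},{p3,p4,p6}} {{p1,p2}} {{p6,p7},{p5,p6,p7}}
  A34: {{p3},{p1,p3},{p2,p3},{p3,p4},{p3,p6},{p4,p6},{p2,p3,p6},{p3,p4,p6}}
  A123: {{p3,p4},{p3,p4,p6}}
  A124: {{p3,p4},{p3,p4,p6}} {{p6,p7},{p5,p6,p7}}
  A134: {{p3,p4},{p4,p6},{p3,p4,p6}}
  A234: {{p3},{p1,p3},{p2,p3},{p3,p4},{p3,p6},{p2,p3,p6},{p3,p4,p6}}
  A1234: {{p3,p4},{p3,p4,p6}}
C dims 6,10,5,1; δ0: rk 5, SNF 1^5; δ1: rk 4, SNF 1^4; δ2: rk 1, SNF 1^1
Ȟ^0: (6−5)−0=1 ⇒ Z
Ȟ^1: (10−4)−5=1 ⇒ Z
Ȟ^2: (5−1)−4=0 ⇒ 0

Ȟ^0 ≅ Z,  Ȟ^1 ≅ Z,  Ȟ^2 ≅ 0


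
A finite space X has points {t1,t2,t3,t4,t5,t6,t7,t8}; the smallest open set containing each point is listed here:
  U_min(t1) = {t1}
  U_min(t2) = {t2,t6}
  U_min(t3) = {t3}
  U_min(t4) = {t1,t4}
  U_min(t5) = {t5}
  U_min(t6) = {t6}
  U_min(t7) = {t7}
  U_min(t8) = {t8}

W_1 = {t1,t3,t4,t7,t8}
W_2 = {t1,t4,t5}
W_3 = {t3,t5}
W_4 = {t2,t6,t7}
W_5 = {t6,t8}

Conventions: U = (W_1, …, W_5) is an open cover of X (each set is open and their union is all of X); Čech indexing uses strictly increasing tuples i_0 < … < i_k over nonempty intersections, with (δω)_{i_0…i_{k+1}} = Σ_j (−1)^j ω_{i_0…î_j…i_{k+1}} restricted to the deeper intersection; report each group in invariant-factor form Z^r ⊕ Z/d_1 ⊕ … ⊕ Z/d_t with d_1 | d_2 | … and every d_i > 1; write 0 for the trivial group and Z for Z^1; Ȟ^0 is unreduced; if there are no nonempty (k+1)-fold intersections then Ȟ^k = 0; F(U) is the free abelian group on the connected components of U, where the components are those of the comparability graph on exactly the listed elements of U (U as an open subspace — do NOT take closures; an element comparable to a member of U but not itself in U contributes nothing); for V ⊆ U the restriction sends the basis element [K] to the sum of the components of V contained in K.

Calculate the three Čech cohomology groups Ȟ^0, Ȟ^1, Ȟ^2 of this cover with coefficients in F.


nerve of the cover:
  W12={t1,t4} W13={t3} W14={t7} W15={t8} W23={t5} W45={t6}
components per intersection:
  W1: {t1,t4} {t3} {t7} {t8}
  W2: {t1,t4} {t5}
  W3: {t3} {t5}
  W4: {t2,t6} {t7}
  W5: {t6} {t8}
  W12: {t1,t4}
  W13: {t3}
  W14: {t7}
  W15: {t8}
  W23: {t5}
  W45: {t6}
C dims 12,6; δ0: rk 6, SNF 1^6
Ȟ^0 = (12 − 6) − 0 = 6, so Ȟ^0 ≅ Z^6
Ȟ^1 = (6 − 0) − 6 = 0, so Ȟ^1 ≅ 0
Ȟ^2 = (0 − 0) − 0 = 0, so Ȟ^2 ≅ 0

Ȟ^0 ≅ Z^6, Ȟ^1 ≅ 0 and Ȟ^2 ≅ 0


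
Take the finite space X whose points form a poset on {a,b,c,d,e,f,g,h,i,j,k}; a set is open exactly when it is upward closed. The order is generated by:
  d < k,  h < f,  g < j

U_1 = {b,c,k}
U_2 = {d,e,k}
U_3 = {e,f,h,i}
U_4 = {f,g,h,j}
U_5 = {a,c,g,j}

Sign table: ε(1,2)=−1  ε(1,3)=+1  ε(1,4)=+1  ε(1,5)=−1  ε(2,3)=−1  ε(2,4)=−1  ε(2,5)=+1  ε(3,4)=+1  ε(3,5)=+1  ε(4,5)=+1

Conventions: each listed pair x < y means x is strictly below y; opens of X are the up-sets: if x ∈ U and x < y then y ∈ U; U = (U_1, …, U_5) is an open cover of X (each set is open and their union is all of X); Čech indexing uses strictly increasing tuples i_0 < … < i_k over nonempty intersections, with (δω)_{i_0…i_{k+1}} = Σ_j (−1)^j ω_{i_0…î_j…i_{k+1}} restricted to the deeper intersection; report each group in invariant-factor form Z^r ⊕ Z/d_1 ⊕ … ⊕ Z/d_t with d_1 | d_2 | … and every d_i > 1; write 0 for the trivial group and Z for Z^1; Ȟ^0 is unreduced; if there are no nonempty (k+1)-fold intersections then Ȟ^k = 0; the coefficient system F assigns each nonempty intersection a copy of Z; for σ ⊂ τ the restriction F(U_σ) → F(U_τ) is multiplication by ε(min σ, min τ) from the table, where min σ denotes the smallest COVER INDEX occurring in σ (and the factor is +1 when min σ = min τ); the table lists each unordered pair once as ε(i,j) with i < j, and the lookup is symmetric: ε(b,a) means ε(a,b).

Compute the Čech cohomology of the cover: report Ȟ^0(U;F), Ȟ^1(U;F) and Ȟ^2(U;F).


nonempty intersections:
  U12={k} U15={c} U23={e} U34={f,h} U45={g,j}
C dims 5,5; δ0: rk 5, SNF 1^4·2
Ȟ^0: (5−5)−0=0 ⇒ 0
Ȟ^1: (5−0)−5=0 plus torsion [2] ⇒ Z/2
Ȟ^2: (0−0)−0=0 ⇒ 0

Ȟ^0 = 0; Ȟ^1 = Z/2; Ȟ^2 = 0


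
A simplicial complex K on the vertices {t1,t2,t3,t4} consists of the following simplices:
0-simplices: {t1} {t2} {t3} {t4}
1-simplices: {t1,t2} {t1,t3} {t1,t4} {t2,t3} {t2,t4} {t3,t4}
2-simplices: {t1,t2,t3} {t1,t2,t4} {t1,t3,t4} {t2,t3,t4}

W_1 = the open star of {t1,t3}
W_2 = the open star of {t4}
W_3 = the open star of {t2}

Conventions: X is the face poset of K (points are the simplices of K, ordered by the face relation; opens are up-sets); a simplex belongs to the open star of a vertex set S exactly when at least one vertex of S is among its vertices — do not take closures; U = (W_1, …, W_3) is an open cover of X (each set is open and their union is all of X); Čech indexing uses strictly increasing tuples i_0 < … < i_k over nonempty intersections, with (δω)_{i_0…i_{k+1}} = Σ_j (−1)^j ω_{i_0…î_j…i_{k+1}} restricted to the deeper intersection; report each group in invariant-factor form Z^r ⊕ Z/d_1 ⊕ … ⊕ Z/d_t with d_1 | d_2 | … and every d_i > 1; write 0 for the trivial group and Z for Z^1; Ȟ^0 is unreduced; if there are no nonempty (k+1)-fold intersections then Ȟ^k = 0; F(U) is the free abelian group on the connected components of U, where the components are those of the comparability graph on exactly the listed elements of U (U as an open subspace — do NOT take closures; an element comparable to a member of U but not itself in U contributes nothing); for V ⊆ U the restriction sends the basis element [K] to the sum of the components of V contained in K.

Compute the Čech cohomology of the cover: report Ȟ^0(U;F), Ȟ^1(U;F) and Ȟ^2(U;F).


Ȟ^0 ≅ Z,  Ȟ^1 ≅ 0,  Ȟ^2 ≅ Z

nerve simplices:
  W1={{t1},{t3},{t1,t2},{t1,t3},{t1,t4},{t2,t3},{t3,t4},{t1,t2,t3},{t1,t2,t4},{t1,t3,t4},{t2,t3,t4}} W2={{t4},{t1,t4},{t2,t4},{t3,t4},{t1,t2,t4},{t1,t3,t4},{t2,t3,t4}} W3={{t2},{t1,t2},{t2,t3},{t2,t4},{t1,t2,t3},{t1,t2,t4},{t2,t3,t4}}
  W12={{t1,t4},{t3,t4},{t1,t2,t4},{t1,t3,t4},{t2,t3,t4}} W13={{t1,t2},{t2,t3},{t1,t2,t3},{t1,t2,t4},{t2,t3,t4}} W23={{t2,t4},{t1,t2,t4},{t2,t3,t4}}
  W123={{t1,t2,t4},{t2,t3,t4}}
components per intersection:
  W1: {{t1},{t3},{t1,t2},{t1,t3},{t1,t4},{t2,t3},{t3,t4},{t1,t2,t3},{t1,t2,t4},{t1,t3,t4},{t2,t3,t4}}
  W2: {{t4},{t1,t4},{t2,t4},{t3,t4},{t1,t2,t4},{t1,t3,t4},{t2,t3,t4}}
  W3: {{t2},{t1,t2},{t2,t3},{t2,t4},{t1,t2,t3},{t1,t2,t4},{t2,t3,t4}}
  W12: {{t1,t4},{t3,t4},{t1,t2,t4},{t1,t3,t4},{t2,t3,t4}}
  W13: {{t1,t2},{t2,t3},{t1,t2,t3},{t1,t2,t4},{t2,t3,t4}}
  W23: {{t2,t4},{t1,t2,t4},{t2,t3,t4}}
  W123: {{t1,t2,t4}} {{t2,t3,t4}}
C dims 3,3,2; δ0: rk 2, SNF 1^2; δ1: rk 1, SNF 1^1
degree 0: 3−2−0 = 1 → Ȟ^0 ≅ Z
degree 1: 3−1−2 = 0 → Ȟ^1 ≅ 0
degree 2: 2−0−1 = 1 → Ȟ^2 ≅ Z


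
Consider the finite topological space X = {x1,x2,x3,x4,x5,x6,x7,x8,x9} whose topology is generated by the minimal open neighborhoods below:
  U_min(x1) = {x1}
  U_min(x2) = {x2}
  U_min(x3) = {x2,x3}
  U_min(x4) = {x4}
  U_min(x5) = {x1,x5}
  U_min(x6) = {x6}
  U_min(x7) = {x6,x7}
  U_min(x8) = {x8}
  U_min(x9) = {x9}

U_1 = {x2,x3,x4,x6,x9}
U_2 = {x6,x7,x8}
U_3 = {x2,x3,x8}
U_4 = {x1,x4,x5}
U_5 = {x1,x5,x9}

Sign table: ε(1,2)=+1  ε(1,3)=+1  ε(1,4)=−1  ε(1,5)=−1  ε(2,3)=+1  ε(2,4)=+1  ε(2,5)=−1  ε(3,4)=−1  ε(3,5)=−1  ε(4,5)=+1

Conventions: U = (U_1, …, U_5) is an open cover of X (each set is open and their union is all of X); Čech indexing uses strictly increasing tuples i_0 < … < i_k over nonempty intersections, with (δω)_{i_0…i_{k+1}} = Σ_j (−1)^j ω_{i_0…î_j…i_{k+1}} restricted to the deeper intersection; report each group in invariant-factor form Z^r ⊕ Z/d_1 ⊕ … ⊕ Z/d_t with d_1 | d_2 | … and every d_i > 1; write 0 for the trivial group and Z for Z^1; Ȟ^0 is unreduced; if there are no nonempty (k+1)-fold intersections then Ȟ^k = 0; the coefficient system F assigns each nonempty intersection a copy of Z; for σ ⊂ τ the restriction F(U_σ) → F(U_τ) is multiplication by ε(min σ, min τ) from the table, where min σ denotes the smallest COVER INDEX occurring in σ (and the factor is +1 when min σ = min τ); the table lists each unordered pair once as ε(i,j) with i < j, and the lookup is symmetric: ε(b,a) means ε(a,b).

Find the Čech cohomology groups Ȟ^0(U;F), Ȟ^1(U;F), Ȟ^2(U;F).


Ȟ^0 ≅ Z, Ȟ^1 ≅ Z^2, Ȟ^2 ≅ 0

cover nerve:
  U12={x6} U13={x2,x3} U14={x4} U15={x9} U23={x8} U45={x1,x5}
C dims 5,6; δ0: rk 4, SNF 1^4
Ȟ^0: (5−4)−0=1 ⇒ Z
Ȟ^1: (6−0)−4=2 ⇒ Z^2
Ȟ^2: (0−0)−0=0 ⇒ 0


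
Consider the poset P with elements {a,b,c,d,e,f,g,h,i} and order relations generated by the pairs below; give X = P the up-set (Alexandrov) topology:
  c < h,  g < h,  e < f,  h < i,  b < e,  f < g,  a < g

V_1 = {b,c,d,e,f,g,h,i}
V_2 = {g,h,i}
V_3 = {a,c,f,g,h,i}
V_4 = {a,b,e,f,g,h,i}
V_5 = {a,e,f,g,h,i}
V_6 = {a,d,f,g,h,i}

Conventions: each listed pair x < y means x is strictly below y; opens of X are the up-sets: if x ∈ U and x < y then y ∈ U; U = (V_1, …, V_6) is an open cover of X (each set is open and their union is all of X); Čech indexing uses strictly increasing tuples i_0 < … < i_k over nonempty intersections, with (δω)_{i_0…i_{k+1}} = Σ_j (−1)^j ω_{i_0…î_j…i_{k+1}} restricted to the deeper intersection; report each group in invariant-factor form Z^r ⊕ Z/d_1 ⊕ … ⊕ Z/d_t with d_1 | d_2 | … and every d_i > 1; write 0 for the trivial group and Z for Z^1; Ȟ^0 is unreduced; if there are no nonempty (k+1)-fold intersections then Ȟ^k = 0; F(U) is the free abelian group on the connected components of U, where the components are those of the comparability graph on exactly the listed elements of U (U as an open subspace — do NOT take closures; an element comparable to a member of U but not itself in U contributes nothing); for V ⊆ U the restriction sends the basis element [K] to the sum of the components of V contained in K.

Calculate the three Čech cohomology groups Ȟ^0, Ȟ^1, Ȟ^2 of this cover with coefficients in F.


Ȟ^0(U;F) ≅ Z^2,  Ȟ^1(U;F) ≅ 0,  Ȟ^2(U;F) ≅ 0

nerve simplices:
  V12={g,h,i} V13={c,f,g,h,i} V14={b,e,f,g,h,i} V15={e,f,g,h,i} V16={d,f,g,h,i} V23={g,h,i} V24={g,h,i} V25={g,h,i} V26={g,h,i} V34={a,f,g,h,i} V35={a,f,g,h,i} V36={a,f,g,h,i} V45={a,e,f,g,h,i} V46={a,f,g,h,i} V56={a,f,g,h,i}
  V123={g,h,i} V124={g,h,i} V125={g,h,i} V126={g,h,i} V134={f,g,h,i} V135={f,g,h,i} V136={f,g,h,i} V145={e,f,g,h,i} V146={f,g,h,i} V156={f,g,h,i} V234={g,h,i} V235={g,h,i} V236={g,h,i} V245={g,h,i} V246={g,h,i} V256={g,h,i} V345={a,f,g,h,i} V346={a,f,g,h,i} V356={a,f,g,h,i} V456={a,f,g,h,i}
  V1234={g,h,i} V1235={g,h,i} V1236={g,h,i} V1245={g,h,i} V1246={g,h,i} V1256={g,h,i} V1345={f,g,h,i} V1346={f,g,h,i} V1356={f,g,h,i} V1456={f,g,h,i} V2345={g,h,i} V2346={g,h,i} V2356={g,h,i} V2456={g,h,i} V3456={a,f,g,h,i}
  V12345={g,h,i} V12346={g,h,i} V12356={g,h,i} V12456={g,h,i} V13456={f,g,h,i} V23456={g,h,i}
  V123456={g,h,i}
components per intersection:
  V1: {b,c,e,f,g,h,i} {d}
  V2: {g,h,i}
  V3: {a,c,f,g,h,i}
  V4: {a,b,e,f,g,h,i}
  V5: {a,e,f,g,h,i}
  V6: {a,f,g,h,i} {d}
  V12: {g,h,i}
  V13: {c,f,g,h,i}
  V14: {b,e,f,g,h,i}
  V15: {e,f,g,h,i}
  V16: {d} {f,g,h,i}
  V23: {g,h,i}
  V24: {g,h,i}
  V25: {g,h,i}
  V26: {g,h,i}
  V34: {a,f,g,h,i}
  V35: {a,f,g,h,i}
  V36: {a,f,g,h,i}
  V45: {a,e,f,g,h,i}
  V46: {a,f,g,h,i}
  V56: {a,f,g,h,i}
  V123: {g,h,i}
  V124: {g,h,i}
  V125: {g,h,i}
  V126: {g,h,i}
  V134: {f,g,h,i}
  V135: {f,g,h,i}
  V136: {f,g,h,i}
  V145: {e,f,g,h,i}
  V146: {f,g,h,i}
  V156: {f,g,h,i}
  V234: {g,h,i}
  V235: {g,h,i}
  V236: {g,h,i}
  V245: {g,h,i}
  V246: {g,h,i}
  V256: {g,h,i}
  V345: {a,f,g,h,i}
  V346: {a,f,g,h,i}
  V356: {a,f,g,h,i}
  V456: {a,f,g,h,i}
  V1234: {g,h,i}
  V1235: {g,h,i}
  V1236: {g,h,i}
  V1245: {g,h,i}
  V1246: {g,h,i}
  V1256: {g,h,i}
  V1345: {f,g,h,i}
  V1346: {f,g,h,i}
  V1356: {f,g,h,i}
  V1456: {f,g,h,i}
  V2345: {g,h,i}
  V2346: {g,h,i}
  V2356: {g,h,i}
  V2456: {g,h,i}
  V3456: {a,f,g,h,i}
  V12345: {g,h,i}
  V12346: {g,h,i}
  V12356: {g,h,i}
  V12456: {g,h,i}
  V13456: {f,g,h,i}
  V23456: {g,h,i}
  V123456: {g,h,i}
C dims 8,16,20,15; δ0: rk 6, SNF 1^6; δ1: rk 10, SNF 1^10; δ2: rk 10, SNF 1^10
degree 0: 8−6−0 = 2 → Ȟ^0 ≅ Z^2
degree 1: 16−10−6 = 0 → Ȟ^1 ≅ 0
degree 2: 20−10−10 = 0 → Ȟ^2 ≅ 0


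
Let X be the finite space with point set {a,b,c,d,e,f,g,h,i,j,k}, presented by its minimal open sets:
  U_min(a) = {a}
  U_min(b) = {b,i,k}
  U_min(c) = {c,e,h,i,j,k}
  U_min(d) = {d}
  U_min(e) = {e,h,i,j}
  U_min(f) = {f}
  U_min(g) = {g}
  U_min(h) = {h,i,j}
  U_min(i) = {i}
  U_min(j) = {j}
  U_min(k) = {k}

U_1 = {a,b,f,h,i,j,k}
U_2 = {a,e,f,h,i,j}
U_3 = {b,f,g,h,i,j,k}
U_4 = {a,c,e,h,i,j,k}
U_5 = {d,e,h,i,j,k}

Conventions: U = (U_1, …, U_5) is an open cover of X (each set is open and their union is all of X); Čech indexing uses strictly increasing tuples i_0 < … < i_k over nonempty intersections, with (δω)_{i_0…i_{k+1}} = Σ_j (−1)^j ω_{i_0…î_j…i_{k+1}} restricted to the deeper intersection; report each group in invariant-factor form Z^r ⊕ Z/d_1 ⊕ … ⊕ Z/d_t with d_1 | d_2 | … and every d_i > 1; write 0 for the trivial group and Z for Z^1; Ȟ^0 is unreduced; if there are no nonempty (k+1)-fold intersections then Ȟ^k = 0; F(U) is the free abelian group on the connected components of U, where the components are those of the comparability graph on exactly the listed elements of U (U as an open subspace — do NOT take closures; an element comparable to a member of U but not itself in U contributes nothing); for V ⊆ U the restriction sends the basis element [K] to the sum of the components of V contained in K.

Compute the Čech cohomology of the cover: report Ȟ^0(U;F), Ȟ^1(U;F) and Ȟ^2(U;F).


nonempty overlaps:
  U12={a,f,h,i,j} U13={b,f,h,i,j,k} U14={a,h,i,j,k} U15={h,i,j,k} U23={f,h,i,j} U24={a,e,h,i,j} U25={e,h,i,j} U34={h,i,j,k} U35={h,i,j,k} U45={e,h,i,j,k}
  U123={f,h,i,j} U124={a,h,i,j} U125={h,i,j} U134={h,i,j,k} U135={h,i,j,k} U145={h,i,j,k} U234={h,i,j} U235={h,i,j} U245={e,h,i,j} U345={h,i,j,k}
  U1234={h,i,j} U1235={h,i,j} U1245={h,i,j} U1345={h,i,j,k} U2345={h,i,j}
  U12345={h,i,j}
components per intersection:
  U1: {a} {b,h,i,j,k} {f}
  U2: {a} {e,h,i,j} {f}
  U3: {b,h,i,j,k} {f} {g}
  U4: {a} {c,e,h,i,j,k}
  U5: {d} {e,h,i,j} {k}
  U12: {a} {f} {h,i,j}
  U13: {b,h,i,j,k} {f}
  U14: {a} {h,i,j} {k}
  U15: {h,i,j} {k}
  U23: {f} {h,i,j}
  U24: {a} {e,h,i,j}
  U25: {e,h,i,j}
  U34: {h,i,j} {k}
  U35: {h,i,j} {k}
  U45: {e,h,i,j} {k}
  U123: {f} {h,i,j}
  U124: {a} {h,i,j}
  U125: {h,i,j}
  U134: {h,i,j} {k}
  U135: {h,i,j} {k}
  U145: {h,i,j} {k}
  U234: {h,i,j}
  U235: {h,i,j}
  U245: {e,h,i,j}
  U345: {h,i,j} {k}
  U1234: {h,i,j}
  U1235: {h,i,j}
  U1245: {h,i,j}
  U1345: {h,i,j} {k}
  U2345: {h,i,j}
  U12345: {h,i,j}
C dims 14,21,16,6; δ0: rk 9, SNF 1^9; δ1: rk 11, SNF 1^11; δ2: rk 5, SNF 1^5
degree 0: 14−9−0 = 5 → Ȟ^0 ≅ Z^5
degree 1: 21−11−9 = 1 → Ȟ^1 ≅ Z
degree 2: 16−5−11 = 0 → Ȟ^2 ≅ 0

Ȟ^0(U;F) ≅ Z^5, Ȟ^1(U;F) ≅ Z and Ȟ^2(U;F) ≅ 0


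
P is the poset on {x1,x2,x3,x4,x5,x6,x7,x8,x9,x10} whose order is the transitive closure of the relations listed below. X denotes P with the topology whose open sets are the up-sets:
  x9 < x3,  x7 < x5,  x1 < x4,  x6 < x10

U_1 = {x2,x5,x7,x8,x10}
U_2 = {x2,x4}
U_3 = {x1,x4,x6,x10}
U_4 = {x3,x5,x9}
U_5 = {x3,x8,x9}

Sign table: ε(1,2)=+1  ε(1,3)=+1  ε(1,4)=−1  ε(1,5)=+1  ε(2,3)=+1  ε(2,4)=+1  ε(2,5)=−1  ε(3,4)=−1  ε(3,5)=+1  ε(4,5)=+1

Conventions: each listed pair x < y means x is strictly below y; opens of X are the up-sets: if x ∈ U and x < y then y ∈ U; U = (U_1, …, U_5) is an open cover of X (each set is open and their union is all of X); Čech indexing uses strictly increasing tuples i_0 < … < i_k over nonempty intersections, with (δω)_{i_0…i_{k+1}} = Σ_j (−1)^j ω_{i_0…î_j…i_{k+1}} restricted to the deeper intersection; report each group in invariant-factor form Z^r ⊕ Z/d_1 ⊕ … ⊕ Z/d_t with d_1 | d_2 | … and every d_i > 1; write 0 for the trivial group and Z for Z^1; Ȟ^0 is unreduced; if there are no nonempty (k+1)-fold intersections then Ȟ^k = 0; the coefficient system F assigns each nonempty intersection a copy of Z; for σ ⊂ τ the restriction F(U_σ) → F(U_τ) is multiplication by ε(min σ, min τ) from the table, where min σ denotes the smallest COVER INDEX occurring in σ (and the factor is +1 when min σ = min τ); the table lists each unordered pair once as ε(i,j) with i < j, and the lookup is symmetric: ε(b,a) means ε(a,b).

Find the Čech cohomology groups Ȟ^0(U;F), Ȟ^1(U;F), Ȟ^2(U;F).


intersection data:
  U12={x2} U13={x10} U14={x5} U15={x8} U23={x4} U45={x3,x9}
C dims 5,6; δ0: rk 5, SNF 1^4·2
Ȟ^0 = (5 − 5) − 0 = 0, so Ȟ^0 ≅ 0
Ȟ^1 = (6 − 0) − 5 = 1 plus torsion [2], so Ȟ^1 ≅ Z ⊕ Z/2
Ȟ^2 = (0 − 0) − 0 = 0, so Ȟ^2 ≅ 0

Ȟ^0(U;F) ≅ 0, Ȟ^1(U;F) ≅ Z ⊕ Z/2 and Ȟ^2(U;F) ≅ 0


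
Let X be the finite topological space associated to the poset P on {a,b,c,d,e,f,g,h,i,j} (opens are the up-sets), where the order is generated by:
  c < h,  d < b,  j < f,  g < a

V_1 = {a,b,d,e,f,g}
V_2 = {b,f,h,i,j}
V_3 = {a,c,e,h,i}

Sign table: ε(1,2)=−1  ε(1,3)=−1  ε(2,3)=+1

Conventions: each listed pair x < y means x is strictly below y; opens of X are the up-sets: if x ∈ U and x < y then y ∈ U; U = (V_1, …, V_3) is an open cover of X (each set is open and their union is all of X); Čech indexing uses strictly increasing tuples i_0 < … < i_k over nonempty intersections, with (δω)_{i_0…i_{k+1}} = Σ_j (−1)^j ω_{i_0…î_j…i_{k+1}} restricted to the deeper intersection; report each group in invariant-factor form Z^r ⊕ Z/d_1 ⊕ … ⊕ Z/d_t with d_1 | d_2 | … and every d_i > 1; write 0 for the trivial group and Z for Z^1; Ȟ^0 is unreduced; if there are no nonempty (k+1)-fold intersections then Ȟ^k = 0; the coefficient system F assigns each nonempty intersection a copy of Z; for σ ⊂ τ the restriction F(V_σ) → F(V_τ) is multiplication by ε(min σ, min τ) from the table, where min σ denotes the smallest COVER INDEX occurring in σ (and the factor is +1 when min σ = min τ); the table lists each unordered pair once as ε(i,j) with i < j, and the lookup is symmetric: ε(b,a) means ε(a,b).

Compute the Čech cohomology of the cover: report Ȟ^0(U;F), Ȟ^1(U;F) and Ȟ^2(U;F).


nerve of the cover:
  V12={b,f} V13={a,e} V23={h,i}
C dims 3,3; δ0: rk 2, SNF 1^2
Ȟ^0 = (3 − 2) − 0 = 1, so Ȟ^0 ≅ Z
Ȟ^1 = (3 − 0) − 2 = 1, so Ȟ^1 ≅ Z
Ȟ^2 = (0 − 0) − 0 = 0, so Ȟ^2 ≅ 0

Ȟ^0 ≅ Z,  Ȟ^1 ≅ Z,  Ȟ^2 ≅ 0


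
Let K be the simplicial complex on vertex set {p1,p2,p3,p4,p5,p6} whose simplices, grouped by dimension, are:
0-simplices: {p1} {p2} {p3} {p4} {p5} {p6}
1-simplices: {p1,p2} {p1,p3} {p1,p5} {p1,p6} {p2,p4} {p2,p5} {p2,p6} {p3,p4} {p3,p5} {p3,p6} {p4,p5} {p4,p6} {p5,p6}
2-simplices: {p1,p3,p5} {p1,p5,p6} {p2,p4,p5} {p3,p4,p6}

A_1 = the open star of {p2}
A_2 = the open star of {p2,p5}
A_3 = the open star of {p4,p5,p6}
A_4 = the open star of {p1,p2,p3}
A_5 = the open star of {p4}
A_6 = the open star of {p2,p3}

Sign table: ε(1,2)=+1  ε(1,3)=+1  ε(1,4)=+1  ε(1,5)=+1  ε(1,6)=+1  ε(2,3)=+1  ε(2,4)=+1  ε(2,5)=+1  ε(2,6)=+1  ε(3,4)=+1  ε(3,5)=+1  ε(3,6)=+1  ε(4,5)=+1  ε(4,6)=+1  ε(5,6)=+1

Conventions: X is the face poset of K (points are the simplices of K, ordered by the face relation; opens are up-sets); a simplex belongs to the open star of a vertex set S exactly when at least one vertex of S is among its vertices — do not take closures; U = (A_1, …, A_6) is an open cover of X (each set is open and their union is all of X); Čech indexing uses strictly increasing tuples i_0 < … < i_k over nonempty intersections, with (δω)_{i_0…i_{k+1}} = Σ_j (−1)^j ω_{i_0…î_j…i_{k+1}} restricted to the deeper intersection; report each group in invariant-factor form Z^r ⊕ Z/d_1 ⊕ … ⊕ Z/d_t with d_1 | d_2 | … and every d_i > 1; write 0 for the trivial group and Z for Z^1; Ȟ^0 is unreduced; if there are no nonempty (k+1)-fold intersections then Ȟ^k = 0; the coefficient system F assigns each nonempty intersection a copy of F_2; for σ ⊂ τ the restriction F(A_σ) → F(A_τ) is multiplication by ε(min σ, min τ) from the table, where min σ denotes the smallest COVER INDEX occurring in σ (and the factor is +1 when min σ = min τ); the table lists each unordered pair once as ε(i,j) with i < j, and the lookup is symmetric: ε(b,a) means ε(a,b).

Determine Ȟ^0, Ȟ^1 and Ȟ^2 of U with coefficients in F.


Ȟ^0 ≅ Z/2, Ȟ^1 ≅ 0, Ȟ^2 ≅ 0

nerve simplices:
  A1={{p2},{p1,p2},{p2,p4},{p2,p5},{p2,p6},{p2,p4,p5}} A2={{p2},{p5},{p1,p2},{p1,p5},{p2,p4},{p2,p5},{p2,p6},{p3,p5},{p4,p5},{p5,p6},{p1,p3,p5},{p1,p5,p6},{p2,p4,p5}} A3={{p4},{p5},{p6},{p1,p5},{p1,p6},{p2,p4},{p2,p5},{p2,p6},{p3,p4},{p3,p5},{p3,p6},{p4,p5},{p4,p6},{p5,p6},{p1,p3,p5},{p1,p5,p6},{p2,p4,p5},{p3,p4,p6}} A4={{p1},{p2},{p3},{p1,p2},{p1,p3},{p1,p5},{p1,p6},{p2,p4},{p2,p5},{p2,p6},{p3,p4},{p3,p5},{p3,p6},{p1,p3,p5},{p1,p5,p6},{p2,p4,p5},{p3,p4,p6}} A5={{p4},{p2,p4},{p3,p4},{p4,p5},{p4,p6},{p2,p4,p5},{p3,p4,p6}} A6={{p2},{p3},{p1,p2},{p1,p3},{p2,p4},{p2,p5},{p2,p6},{p3,p4},{p3,p5},{p3,p6},{p1,p3,p5},{p2,p4,p5},{p3,p4,p6}}
  A12={{p2},{p1,p2},{p2,p4},{p2,p5},{p2,p6},{p2,p4,p5}} A13={{p2,p4},{p2,p5},{p2,p6},{p2,p4,p5}} A14={{p2},{p1,p2},{p2,p4},{p2,p5},{p2,p6},{p2,p4,p5}} A15={{p2,p4},{p2,p4,p5}} A16={{p2},{p1,p2},{p2,p4},{p2,p5},{p2,p6},{p2,p4,p5}} A23={{p5},{p1,p5},{p2,p4},{p2,p5},{p2,p6},{p3,p5},{p4,p5},{p5,p6},{p1,p3,p5},{p1,p5,p6},{p2,p4,p5}} A24={{p2},{p1,p2},{p1,p5},{p2,p4},{p2,p5},{p2,p6},{p3,p5},{p1,p3,p5},{p1,p5,p6},{p2,p4,p5}} A25={{p2,p4},{p4,p5},{p2,p4,p5}} A26={{p2},{p1,p2},{p2,p4},{p2,p5},{p2,p6},{p3,p5},{p1,p3,p5},{p2,p4,p5}} A34={{p1,p5},{p1,p6},{p2,p4},{p2,p5},{p2,p6},{p3,p4},{p3,p5},{p3,p6},{p1,p3,p5},{p1,p5,p6},{p2,p4,p5},{p3,p4,p6}} A35={{p4},{p2,p4},{p3,p4},{p4,p5},{p4,p6},{p2,p4,p5},{p3,p4,p6}} A36={{p2,p4},{p2,p5},{p2,p6},{p3,p4},{p3,p5},{p3,p6},{p1,p3,p5},{p2,p4,p5},{p3,p4,p6}} A45={{p2,p4},{p3,p4},{p2,p4,p5},{p3,p4,p6}} A46={{p2},{p3},{p1,p2},{p1,p3},{p2,p4},{p2,p5},{p2,p6},{p3,p4},{p3,p5},{p3,p6},{p1,p3,p5},{p2,p4,p5},{p3,p4,p6}} A56={{p2,p4},{p3,p4},{p2,p4,p5},{p3,p4,p6}}
  A123={{p2,p4},{p2,p5},{p2,p6},{p2,p4,p5}} A124={{p2},{p1,p2},{p2,p4},{p2,p5},{p2,p6},{p2,p4,p5}} A125={{p2,p4},{p2,p4,p5}} A126={{p2},{p1,p2},{p2,p4},{p2,p5},{p2,p6},{p2,p4,p5}} A134={{p2,p4},{p2,p5},{p2,p6},{p2,p4,p5}} A135={{p2,p4},{p2,p4,p5}} A136={{p2,p4},{p2,p5},{p2,p6},{p2,p4,p5}} A145={{p2,p4},{p2,p4,p5}} A146={{p2},{p1,p2},{p2,p4},{p2,p5},{p2,p6},{p2,p4,p5}} A156={{p2,p4},{p2,p4,p5}} A234={{p1,p5},{p2,p4},{p2,p5},{p2,p6},{p3,p5},{p1,p3,p5},{p1,p5,p6},{p2,p4,p5}} A235={{p2,p4},{p4,p5},{p2,p4,p5}} A236={{p2,p4},{p2,p5},{p2,p6},{p3,p5},{p1,p3,p5},{p2,p4,p5}} A245={{p2,p4},{p2,p4,p5}} A246={{p2},{p1,p2},{p2,p4},{p2,p5},{p2,p6},{p3,p5},{p1,p3,p5},{p2,p4,p5}} A256={{p2,p4},{p2,p4,p5}} A345={{p2,p4},{p3,p4},{p2,p4,p5},{p3,p4,p6}} A346={{p2,p4},{p2,p5},{p2,p6},{p3,p4},{p3,p5},{p3,p6},{p1,p3,p5},{p2,p4,p5},{p3,p4,p6}} A356={{p2,p4},{p3,p4},{p2,p4,p5},{p3,p4,p6}} A456={{p2,p4},{p3,p4},{p2,p4,p5},{p3,p4,p6}}
  A1234={{p2,p4},{p2,p5},{p2,p6},{p2,p4,p5}} A1235={{p2,p4},{p2,p4,p5}} A1236={{p2,p4},{p2,p5},{p2,p6},{p2,p4,p5}} A1245={{p2,p4},{p2,p4,p5}} A1246={{p2},{p1,p2},{p2,p4},{p2,p5},{p2,p6},{p2,p4,p5}} A1256={{p2,p4},{p2,p4,p5}} A1345={{p2,p4},{p2,p4,p5}} A1346={{p2,p4},{p2,p5},{p2,p6},{p2,p4,p5}} A1356={{p2,p4},{p2,p4,p5}} A1456={{p2,p4},{p2,p4,p5}} A2345={{p2,p4},{p2,p4,p5}} A2346={{p2,p4},{p2,p5},{p2,p6},{p3,p5},{p1,p3,p5},{p2,p4,p5}} A2356={{p2,p4},{p2,p4,p5}} A2456={{p2,p4},{p2,p4,p5}} A3456={{p2,p4},{p3,p4},{p2,p4,p5},{p3,p4,p6}}
  A12345={{p2,p4},{p2,p4,p5}} A12346={{p2,p4},{p2,p5},{p2,p6},{p2,p4,p5}} A12356={{p2,p4},{p2,p4,p5}} A12456={{p2,p4},{p2,p4,p5}} A13456={{p2,p4},{p2,p4,p5}} A23456={{p2,p4},{p2,p4,p5}}
  A123456={{p2,p4},{p2,p4,p5}}
C dims 6,15,20,15; δ0: rk_F2 5; δ1: rk_F2 10; δ2: rk_F2 10
degree 0: 6−5−0 = 1 → Ȟ^0 ≅ Z/2
degree 1: 15−10−5 = 0 → Ȟ^1 ≅ 0
degree 2: 20−10−10 = 0 → Ȟ^2 ≅ 0


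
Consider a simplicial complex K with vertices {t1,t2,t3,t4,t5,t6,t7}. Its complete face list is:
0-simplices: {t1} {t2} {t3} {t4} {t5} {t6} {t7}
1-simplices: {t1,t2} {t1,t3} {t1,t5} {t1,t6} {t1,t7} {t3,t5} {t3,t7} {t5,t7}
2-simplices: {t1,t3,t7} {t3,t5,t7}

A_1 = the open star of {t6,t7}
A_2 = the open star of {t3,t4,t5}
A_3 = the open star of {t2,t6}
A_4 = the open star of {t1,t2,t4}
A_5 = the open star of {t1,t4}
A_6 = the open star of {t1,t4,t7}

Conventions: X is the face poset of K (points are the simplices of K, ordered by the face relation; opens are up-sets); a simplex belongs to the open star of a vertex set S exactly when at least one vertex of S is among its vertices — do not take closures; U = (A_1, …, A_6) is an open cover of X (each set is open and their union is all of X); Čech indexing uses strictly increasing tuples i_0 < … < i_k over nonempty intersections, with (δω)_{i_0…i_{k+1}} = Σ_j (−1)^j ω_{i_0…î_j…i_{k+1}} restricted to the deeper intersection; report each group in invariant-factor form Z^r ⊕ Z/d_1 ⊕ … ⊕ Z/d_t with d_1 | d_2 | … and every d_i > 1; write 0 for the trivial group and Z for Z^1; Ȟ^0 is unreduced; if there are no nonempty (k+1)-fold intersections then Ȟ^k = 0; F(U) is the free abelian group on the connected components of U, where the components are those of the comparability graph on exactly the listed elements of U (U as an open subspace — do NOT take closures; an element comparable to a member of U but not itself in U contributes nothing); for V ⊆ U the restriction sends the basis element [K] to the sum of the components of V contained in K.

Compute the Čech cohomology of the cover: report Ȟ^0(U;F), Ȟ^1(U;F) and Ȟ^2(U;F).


Ȟ^0 = Z^2, Ȟ^1 = Z and Ȟ^2 = 0

nonempty overlaps:
  A1={{t6},{t7},{t1,t6},{t1,t7},{t3,t7},{t5,t7},{t1,t3,t7},{t3,t5,t7}} A2={{t3},{t4},{t5},{t1,t3},{t1,t5},{t3,t5},{t3,t7},{t5,t7},{t1,t3,t7},{t3,t5,t7}} A3={{t2},{t6},{t1,t2},{t1,t6}} A4={{t1},{t2},{t4},{t1,t2},{t1,t3},{t1,t5},{t1,t6},{t1,t7},{t1,t3,t7}} A5={{t1},{t4},{t1,t2},{t1,t3},{t1,t5},{t1,t6},{t1,t7},{t1,t3,t7}} A6={{t1},{t4},{t7},{t1,t2},{t1,t3},{t1,t5},{t1,t6},{t1,t7},{t3,t7},{t5,t7},{t1,t3,t7},{t3,t5,t7}}
  A12={{t3,t7},{t5,t7},{t1,t3,t7},{t3,t5,t7}} A13={{t6},{t1,t6}} A14={{t1,t6},{t1,t7},{t1,t3,t7}} A15={{t1,t6},{t1,t7},{t1,t3,t7}} A16={{t7},{t1,t6},{t1,t7},{t3,t7},{t5,t7},{t1,t3,t7},{t3,t5,t7}} A24={{t4},{t1,t3},{t1,t5},{t1,t3,t7}} A25={{t4},{t1,t3},{t1,t5},{t1,t3,t7}} A26={{t4},{t1,t3},{t1,t5},{t3,t7},{t5,t7},{t1,t3,t7},{t3,t5,t7}} A34={{t2},{t1,t2},{t1,t6}} A35={{t1,t2},{t1,t6}} A36={{t1,t2},{t1,t6}} A45={{t1},{t4},{t1,t2},{t1,t3},{t1,t5},{t1,t6},{t1,t7},{t1,t3,t7}} A46={{t1},{t4},{t1,t2},{t1,t3},{t1,t5},{t1,t6},{t1,t7},{t1,t3,t7}} A56={{t1},{t4},{t1,t2},{t1,t3},{t1,t5},{t1,t6},{t1,t7},{t1,t3,t7}}
  A124={{t1,t3,t7}} A125={{t1,t3,t7}} A126={{t3,t7},{t5,t7},{t1,t3,t7},{t3,t5,t7}} A134={{t1,t6}} A135={{t1,t6}} A136={{t1,t6}} A145={{t1,t6},{t1,t7},{t1,t3,t7}} A146={{t1,t6},{t1,t7},{t1,t3,t7}} A156={{t1,t6},{t1,t7},{t1,t3,t7}} A245={{t4},{t1,t3},{t1,t5},{t1,t3,t7}} A246={{t4},{t1,t3},{t1,t5},{t1,t3,t7}} A256={{t4},{t1,t3},{t1,t5},{t1,t3,t7}} A345={{t1,t2},{t1,t6}} A346={{t1,t2},{t1,t6}} A356={{t1,t2},{t1,t6}} A456={{t1},{t4},{t1,t2},{t1,t3},{t1,t5},{t1,t6},{t1,t7},{t1,t3,t7}}
  A1245={{t1,t3,t7}} A1246={{t1,t3,t7}} A1256={{t1,t3,t7}} A1345={{t1,t6}} A1346={{t1,t6}} A1356={{t1,t6}} A1456={{t1,t6},{t1,t7},{t1,t3,t7}} A2456={{t4},{t1,t3},{t1,t5},{t1,t3,t7}} A3456={{t1,t2},{t1,t6}}
  A12456={{t1,t3,t7}} A13456={{t1,t6}}
components per intersection:
  A1: {{t6},{t1,t6}} {{t7},{t1,t7},{t3,t7},{t5,t7},{t1,t3,t7},{t3,t5,t7}}
  A2: {{t3},{t5},{t1,t3},{t1,t5},{t3,t5},{t3,t7},{t5,t7},{t1,t3,t7},{t3,t5,t7}} {{t4}}
  A3: {{t2},{t1,t2}} {{t6},{t1,t6}}
  A4: {{t1},{t2},{t1,t2},{t1,t3},{t1,t5},{t1,t6},{t1,t7},{t1,t3,t7}} {{t4}}
  A5: {{t1},{t1,t2},{t1,t3},{t1,t5},{t1,t6},{t1,t7},{t1,t3,t7}} {{t4}}
  A6: {{t1},{t7},{t1,t2},{t1,t3},{t1,t5},{t1,t6},{t1,t7},{t3,t7},{t5,t7},{t1,t3,t7},{t3,t5,t7}} {{t4}}
  A12: {{t3,t7},{t5,t7},{t1,t3,t7},{t3,t5,t7}}
  A13: {{t6},{t1,t6}}
  A14: {{t1,t6}} {{t1,t7},{t1,t3,t7}}
  A15: {{t1,t6}} {{t1,t7},{t1,t3,t7}}
  A16: {{t7},{t1,t7},{t3,t7},{t5,t7},{t1,t3,t7},{t3,t5,t7}} {{t1,t6}}
  A24: {{t4}} {{t1,t3},{t1,t3,t7}} {{t1,t5}}
  A25: {{t4}} {{t1,t3},{t1,t3,t7}} {{t1,t5}}
  A26: {{t4}} {{t1,t3},{t3,t7},{t5,t7},{t1,t3,t7},{t3,t5,t7}} {{t1,t5}}
  A34: {{t2},{t1,t2}} {{t1,t6}}
  A35: {{t1,t2}} {{t1,t6}}
  A36: {{t1,t2}} {{t1,t6}}
  A45: {{t1},{t1,t2},{t1,t3},{t1,t5},{t1,t6},{t1,t7},{t1,t3,t7}} {{t4}}
  A46: {{t1},{t1,t2},{t1,t3},{t1,t5},{t1,t6},{t1,t7},{t1,t3,t7}} {{t4}}
  A56: {{t1},{t1,t2},{t1,t3},{t1,t5},{t1,t6},{t1,t7},{t1,t3,t7}} {{t4}}
  A124: {{t1,t3,t7}}
  A125: {{t1,t3,t7}}
  A126: {{t3,t7},{t5,t7},{t1,t3,t7},{t3,t5,t7}}
  A134: {{t1,t6}}
  A135: {{t1,t6}}
  A136: {{t1,t6}}
  A145: {{t1,t6}} {{t1,t7},{t1,t3,t7}}
  A146: {{t1,t6}} {{t1,t7},{t1,t3,t7}}
  A156: {{t1,t6}} {{t1,t7},{t1,t3,t7}}
  A245: {{t4}} {{t1,t3},{t1,t3,t7}} {{t1,t5}}
  A246: {{t4}} {{t1,t3},{t1,t3,t7}} {{t1,t5}}
  A256: {{t4}} {{t1,t3},{t1,t3,t7}} {{t1,t5}}
  A345: {{t1,t2}} {{t1,t6}}
  A346: {{t1,t2}} {{t1,t6}}
  A356: {{t1,t2}} {{t1,t6}}
  A456: {{t1},{t1,t2},{t1,t3},{t1,t5},{t1,t6},{t1,t7},{t1,t3,t7}} {{t4}}
  A1245: {{t1,t3,t7}}
  A1246: {{t1,t3,t7}}
  A1256: {{t1,t3,t7}}
  A1345: {{t1,t6}}
  A1346: {{t1,t6}}
  A1356: {{t1,t6}}
  A1456: {{t1,t6}} {{t1,t7},{t1,t3,t7}}
  A2456: {{t4}} {{t1,t3},{t1,t3,t7}} {{t1,t5}}
  A3456: {{t1,t2}} {{t1,t6}}
  A12456: {{t1,t3,t7}}
  A13456: {{t1,t6}}
C dims 12,29,29,13; δ0: rk 10, SNF 1^10; δ1: rk 18, SNF 1^18; δ2: rk 11, SNF 1^11
degree 0: 12−10−0 = 2 → Ȟ^0 ≅ Z^2
degree 1: 29−18−10 = 1 → Ȟ^1 ≅ Z
degree 2: 29−11−18 = 0 → Ȟ^2 ≅ 0
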